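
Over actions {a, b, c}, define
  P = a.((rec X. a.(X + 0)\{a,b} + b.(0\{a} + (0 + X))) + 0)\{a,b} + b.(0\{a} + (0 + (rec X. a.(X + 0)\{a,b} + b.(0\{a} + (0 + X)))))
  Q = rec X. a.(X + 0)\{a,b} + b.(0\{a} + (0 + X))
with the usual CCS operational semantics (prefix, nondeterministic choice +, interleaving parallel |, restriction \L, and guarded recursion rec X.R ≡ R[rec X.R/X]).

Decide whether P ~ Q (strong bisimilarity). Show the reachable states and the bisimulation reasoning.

YES

LTS(P): 3 reachable states
  p0 = a.((rec X. a.(X + 0)\{a,b} + b.(0\{a} + (0 + X))) + 0)\{a,b} + b.(0\{a} + (0 + (rec X. a.(X + 0)\{a,b} + b.(0\{a} + (0 + X))))) has moves ··a··> p1, ··b··> p2
  p1 = ((rec X. a.(X + 0)\{a,b} + b.(0\{a} + (0 + X))) + 0)\{a,b} has moves ∅
  p2 = 0\{a} + (0 + (rec X. a.(X + 0)\{a,b} + b.(0\{a} + (0 + X)))) has moves ··a··> p1, ··b··> p2
LTS(Q): 3 reachable states
  q0 = rec X. a.(X + 0)\{a,b} + b.(0\{a} + (0 + X)) has moves ··a··> q1, ··b··> q2
  q1 = ((rec X. a.(X + 0)\{a,b} + b.(0\{a} + (0 + X))) + 0)\{a,b} has moves ∅
  q2 = 0\{a} + (0 + (rec X. a.(X + 0)\{a,b} + b.(0\{a} + (0 + X)))) has moves ··a··> q1, ··b··> q2
Bisimilarity quotient blocks:
  B0 = {p0, p2, q0, q2}
  B1 = {p1, q1}
p0 ∈ B0, q0 ∈ B0 → same block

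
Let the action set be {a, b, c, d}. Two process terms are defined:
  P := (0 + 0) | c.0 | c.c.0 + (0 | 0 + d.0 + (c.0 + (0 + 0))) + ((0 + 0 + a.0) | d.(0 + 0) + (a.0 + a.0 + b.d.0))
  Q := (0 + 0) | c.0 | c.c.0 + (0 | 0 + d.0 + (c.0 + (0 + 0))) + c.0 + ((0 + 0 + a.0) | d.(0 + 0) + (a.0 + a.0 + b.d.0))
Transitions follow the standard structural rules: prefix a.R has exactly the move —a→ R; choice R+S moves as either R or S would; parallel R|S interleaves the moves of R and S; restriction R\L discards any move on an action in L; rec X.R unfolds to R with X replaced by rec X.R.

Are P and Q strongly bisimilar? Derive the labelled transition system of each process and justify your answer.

Reachable graph of P (11 states):
  s0 = (0 + 0) | c.0 | c.c.0 + (0 | 0 + d.0 + (c.0 + (0 + 0))) + ((0 + 0 + a.0) | d.(0 + 0) + (a.0 + a.0 + b.d.0)) :: -a-> s1, -a-> s2, -b-> s3, -c-> s1, -c-> s4, -c-> s5, -d-> s1, -d-> s6
  s1 = 0 :: ·
  s2 = 0 | d.(0 + 0) :: -d-> s7
  s3 = d.0 :: -d-> s1
  s4 = (0 + 0) | 0 | c.c.0 :: -c-> s8
  s5 = (0 + 0) | c.0 | c.0 :: -c-> s8, -c-> s9
  s6 = (0 + 0 + a.0) | (0 + 0) :: -a-> s7
  s7 = 0 | (0 + 0) :: ·
  s8 = (0 + 0) | 0 | c.0 :: -c-> s10
  s9 = (0 + 0) | c.0 | 0 :: -c-> s10
  s10 = (0 + 0) | 0 | 0 :: ·
Reachable graph of Q (11 states):
  t0 = (0 + 0) | c.0 | c.c.0 + (0 | 0 + d.0 + (c.0 + (0 + 0))) + c.0 + ((0 + 0 + a.0) | d.(0 + 0) + (a.0 + a.0 + b.d.0)) :: -a-> t1, -a-> t2, -b-> t3, -c-> t1, -c-> t4, -c-> t5, -d-> t1, -d-> t6
  t1 = 0 :: ·
  t2 = 0 | d.(0 + 0) :: -d-> t7
  t3 = d.0 :: -d-> t1
  t4 = (0 + 0) | 0 | c.c.0 :: -c-> t8
  t5 = (0 + 0) | c.0 | c.0 :: -c-> t8, -c-> t9
  t6 = (0 + 0 + a.0) | (0 + 0) :: -a-> t7
  t7 = 0 | (0 + 0) :: ·
  t8 = (0 + 0) | 0 | c.0 :: -c-> t10
  t9 = (0 + 0) | c.0 | 0 :: -c-> t10
  t10 = (0 + 0) | 0 | 0 :: ·
Bisimilarity quotient blocks:
  B0 = {s0, t0}
  B1 = {s1, s10, s7, t1, t10, t7}
  B2 = {s2, s3, t2, t3}
  B3 = {s4, s5, t4, t5}
  B4 = {s8, s9, t8, t9}
  B5 = {s6, t6}
s0 ∈ B0, t0 ∈ B0 → same block

bisimilar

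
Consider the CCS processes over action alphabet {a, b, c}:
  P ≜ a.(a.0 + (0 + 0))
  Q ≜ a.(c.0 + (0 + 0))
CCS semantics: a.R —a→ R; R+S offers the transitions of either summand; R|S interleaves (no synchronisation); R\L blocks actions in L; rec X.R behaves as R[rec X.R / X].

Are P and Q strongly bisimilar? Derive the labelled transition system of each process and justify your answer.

P ≁ Q

P's transition system — 3 states:
  p0 = a.(a.0 + (0 + 0)) | =a=> p1
  p1 = a.0 + (0 + 0) | =a=> p2
  p2 = 0 | (no moves)
Q's transition system — 3 states:
  q0 = a.(c.0 + (0 + 0)) | =a=> q1
  q1 = c.0 + (0 + 0) | =c=> q2
  q2 = 0 | (no moves)
Coarsest stable partition (strong bisimilarity classes):
  B0 = {p0}
  B1 = {p1}
  B2 = {p2, q2}
  B3 = {q0}
  B4 = {q1}
p0 ∈ B0, q0 ∈ B3 → different blocks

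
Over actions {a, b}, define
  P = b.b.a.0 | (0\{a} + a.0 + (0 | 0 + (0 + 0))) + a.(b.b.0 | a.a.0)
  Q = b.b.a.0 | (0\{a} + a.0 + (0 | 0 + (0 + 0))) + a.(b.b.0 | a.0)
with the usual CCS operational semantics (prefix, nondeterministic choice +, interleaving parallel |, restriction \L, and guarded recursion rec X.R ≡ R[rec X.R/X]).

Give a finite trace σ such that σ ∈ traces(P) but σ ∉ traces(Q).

LTS(P): 16 reachable states
  s0 = b.b.a.0 | (0\{a} + a.0 + (0 | 0 + (0 + 0))) + a.(b.b.0 | a.a.0) :: --a--▸ s1, --a--▸ s2, --b--▸ s3
  s1 = b.b.0 | a.a.0 :: --a--▸ s4, --b--▸ s5
  s2 = b.b.a.0 | 0 :: --b--▸ s6
  s3 = b.a.0 | (0\{a} + a.0 + (0 | 0 + (0 + 0))) :: --a--▸ s6, --b--▸ s7
  s4 = b.b.0 | a.0 :: --a--▸ s8, --b--▸ s9
  s5 = b.0 | a.a.0 :: --a--▸ s9, --b--▸ s10
  s6 = b.a.0 | 0 :: --b--▸ s11
  s7 = a.0 | (0\{a} + a.0 + (0 | 0 + (0 + 0))) :: --a--▸ s11, --a--▸ s12
  s8 = b.b.0 | 0 :: --b--▸ s13
  s9 = b.0 | a.0 :: --a--▸ s13, --b--▸ s14
  s10 = 0 | a.a.0 :: --a--▸ s14
  s11 = a.0 | 0 :: --a--▸ s15
  s12 = 0 | (0\{a} + a.0 + (0 | 0 + (0 + 0))) :: --a--▸ s15
  s13 = b.0 | 0 :: --b--▸ s15
  s14 = 0 | a.0 :: --a--▸ s15
  s15 = 0 | 0 :: ·
LTS(Q): 13 reachable states
  t0 = b.b.a.0 | (0\{a} + a.0 + (0 | 0 + (0 + 0))) + a.(b.b.0 | a.0) :: --a--▸ t1, --a--▸ t2, --b--▸ t3
  t1 = b.b.0 | a.0 :: --a--▸ t4, --b--▸ t5
  t2 = b.b.a.0 | 0 :: --b--▸ t6
  t3 = b.a.0 | (0\{a} + a.0 + (0 | 0 + (0 + 0))) :: --a--▸ t6, --b--▸ t7
  t4 = b.b.0 | 0 :: --b--▸ t8
  t5 = b.0 | a.0 :: --a--▸ t8, --b--▸ t9
  t6 = b.a.0 | 0 :: --b--▸ t10
  t7 = a.0 | (0\{a} + a.0 + (0 | 0 + (0 + 0))) :: --a--▸ t10, --a--▸ t11
  t8 = b.0 | 0 :: --b--▸ t12
  t9 = 0 | a.0 :: --a--▸ t12
  t10 = a.0 | 0 :: --a--▸ t12
  t11 = 0 | (0\{a} + a.0 + (0 | 0 + (0 + 0))) :: --a--▸ t12
  t12 = 0 | 0 :: ·
Executing aaa from P (initial set {s0}):
  step 1 (a): {s1, s2}
  step 2 (a): {s4}
  step 3 (a): {s8}
  P completes σ.
Executing aaa from Q (initial set {t0}):
  step 1 (a): {t1, t2}
  step 2 (a): {t4}
  step 3 (a): ∅  — Q cannot continue

aaa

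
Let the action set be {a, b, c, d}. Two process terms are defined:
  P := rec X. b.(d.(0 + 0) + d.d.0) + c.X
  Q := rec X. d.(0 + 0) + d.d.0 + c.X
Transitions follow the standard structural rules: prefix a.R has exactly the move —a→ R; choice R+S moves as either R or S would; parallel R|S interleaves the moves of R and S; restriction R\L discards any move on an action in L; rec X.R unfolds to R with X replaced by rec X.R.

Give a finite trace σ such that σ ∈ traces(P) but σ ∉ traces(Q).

P's transition system — 5 states:
  p0 = rec X. b.(d.(0 + 0) + d.d.0) + c.X → =b=> p1, =c=> p0
  p1 = d.(0 + 0) + d.d.0 → =d=> p2, =d=> p3
  p2 = 0 + 0 → deadlocked
  p3 = d.0 → =d=> p4
  p4 = 0 → deadlocked
Q's transition system — 4 states:
  q0 = rec X. d.(0 + 0) + d.d.0 + c.X → =c=> q0, =d=> q1, =d=> q2
  q1 = 0 + 0 → deadlocked
  q2 = d.0 → =d=> q3
  q3 = 0 → deadlocked
Run σ = ⟨b⟩ on P: start {p0}
  [1] b ⇒ {p1}
  — P admits the full trace.
Run σ = ⟨b⟩ on Q: start {q0}
  [1] b ⇒ no successor for Q

b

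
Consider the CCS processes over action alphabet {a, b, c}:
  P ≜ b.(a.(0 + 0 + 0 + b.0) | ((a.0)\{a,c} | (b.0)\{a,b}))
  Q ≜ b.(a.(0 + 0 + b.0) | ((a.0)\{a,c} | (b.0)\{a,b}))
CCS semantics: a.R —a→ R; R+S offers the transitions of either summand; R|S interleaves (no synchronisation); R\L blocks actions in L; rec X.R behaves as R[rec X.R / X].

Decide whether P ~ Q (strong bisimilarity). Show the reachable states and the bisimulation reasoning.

Reachable graph of P (4 states):
  s0 = b.(a.(0 + 0 + 0 + b.0) | ((a.0)\{a,c} | (b.0)\{a,b})) has moves -b-> s1
  s1 = a.(0 + 0 + 0 + b.0) | ((a.0)\{a,c} | (b.0)\{a,b}) has moves -a-> s2
  s2 = (0 + 0 + 0 + b.0) | ((a.0)\{a,c} | (b.0)\{a,b}) has moves -b-> s3
  s3 = 0 | ((a.0)\{a,c} | (b.0)\{a,b}) has moves deadlocked
Reachable graph of Q (4 states):
  t0 = b.(a.(0 + 0 + b.0) | ((a.0)\{a,c} | (b.0)\{a,b})) has moves -b-> t1
  t1 = a.(0 + 0 + b.0) | ((a.0)\{a,c} | (b.0)\{a,b}) has moves -a-> t2
  t2 = (0 + 0 + b.0) | ((a.0)\{a,c} | (b.0)\{a,b}) has moves -b-> t3
  t3 = 0 | ((a.0)\{a,c} | (b.0)\{a,b}) has moves deadlocked
Bisimilarity quotient blocks:
  B0 = {s0, t0}
  B1 = {s1, t1}
  B2 = {s2, t2}
  B3 = {s3, t3}
s0 ∈ B0, t0 ∈ B0 → same block

bisimilar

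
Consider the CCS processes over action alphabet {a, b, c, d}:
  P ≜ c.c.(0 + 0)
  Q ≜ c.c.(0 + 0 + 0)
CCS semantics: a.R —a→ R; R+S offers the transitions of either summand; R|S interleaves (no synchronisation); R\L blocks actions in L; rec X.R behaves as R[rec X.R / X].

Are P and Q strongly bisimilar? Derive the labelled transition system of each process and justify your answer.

YES

Reachable graph of P (3 states):
  s0 = c.c.(0 + 0) | —c→ s1
  s1 = c.(0 + 0) | —c→ s2
  s2 = 0 + 0 | deadlocked
Reachable graph of Q (3 states):
  t0 = c.c.(0 + 0 + 0) | —c→ t1
  t1 = c.(0 + 0 + 0) | —c→ t2
  t2 = 0 + 0 + 0 | deadlocked
Coarsest stable partition (strong bisimilarity classes):
  B0 = {s0, t0}
  B1 = {s1, t1}
  B2 = {s2, t2}
s0 ∈ B0, t0 ∈ B0 → same block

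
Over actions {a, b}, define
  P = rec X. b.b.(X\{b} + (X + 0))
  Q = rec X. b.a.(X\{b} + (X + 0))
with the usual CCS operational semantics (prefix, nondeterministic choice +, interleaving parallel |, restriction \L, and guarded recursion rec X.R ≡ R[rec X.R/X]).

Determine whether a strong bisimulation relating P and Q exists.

NO

Reachable graph of P (3 states):
  s0 = rec X. b.b.(X\{b} + (X + 0)) ⊢ —b→ s1
  s1 = b.((rec X. b.b.(X\{b} + (X + 0)))\{b} + ((rec X. b.b.(X\{b} + (X + 0))) + 0)) ⊢ —b→ s2
  s2 = (rec X. b.b.(X\{b} + (X + 0)))\{b} + ((rec X. b.b.(X\{b} + (X + 0))) + 0) ⊢ —b→ s1
Reachable graph of Q (3 states):
  t0 = rec X. b.a.(X\{b} + (X + 0)) ⊢ —b→ t1
  t1 = a.((rec X. b.a.(X\{b} + (X + 0)))\{b} + ((rec X. b.a.(X\{b} + (X + 0))) + 0)) ⊢ —a→ t2
  t2 = (rec X. b.a.(X\{b} + (X + 0)))\{b} + ((rec X. b.a.(X\{b} + (X + 0))) + 0) ⊢ —b→ t1
Coarsest stable partition (strong bisimilarity classes):
  B0 = {s0, s1, s2}
  B1 = {t0, t2}
  B2 = {t1}
s0 ∈ B0, t0 ∈ B1 → different blocks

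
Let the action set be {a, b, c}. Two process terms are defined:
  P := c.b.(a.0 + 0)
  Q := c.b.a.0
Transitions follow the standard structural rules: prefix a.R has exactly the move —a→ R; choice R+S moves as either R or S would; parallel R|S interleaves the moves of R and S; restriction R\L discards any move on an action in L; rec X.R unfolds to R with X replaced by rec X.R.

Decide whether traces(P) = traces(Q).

trace-equivalent

Reachable graph of P (4 states):
  m0 = c.b.(a.0 + 0) → ··c··> m1
  m1 = b.(a.0 + 0) → ··b··> m2
  m2 = a.0 + 0 → ··a··> m3
  m3 = 0 → deadlocked
Reachable graph of Q (4 states):
  n0 = c.b.a.0 → ··c··> n1
  n1 = b.a.0 → ··b··> n2
  n2 = a.0 → ··a··> n3
  n3 = 0 → deadlocked
Partition-refinement fixed point:
  B0 = {m0, n0}
  B1 = {m1, n1}
  B2 = {m2, n2}
  B3 = {m3, n3}
m0 ∈ B0, n0 ∈ B0 → same block
Bisimilar ⇒ trace-equivalent.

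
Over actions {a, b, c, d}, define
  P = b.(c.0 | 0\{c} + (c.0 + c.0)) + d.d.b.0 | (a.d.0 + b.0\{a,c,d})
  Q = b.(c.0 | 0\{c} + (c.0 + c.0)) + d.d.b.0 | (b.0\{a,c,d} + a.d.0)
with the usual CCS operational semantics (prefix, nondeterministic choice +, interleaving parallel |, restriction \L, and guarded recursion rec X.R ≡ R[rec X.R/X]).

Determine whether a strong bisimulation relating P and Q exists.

P ~ Q

LTS(P): 19 reachable states
  s0 = b.(c.0 | 0\{c} + (c.0 + c.0)) + d.d.b.0 | (a.d.0 + b.0\{a,c,d}) has moves -a-> s1, -b-> s2, -b-> s3, -d-> s4
  s1 = d.d.b.0 | d.0 has moves -d-> s5, -d-> s6
  s2 = c.0 | 0\{c} + (c.0 + c.0) has moves -c-> s7, -c-> s8
  s3 = d.d.b.0 | 0\{a,c,d} has moves -d-> s9
  s4 = d.b.0 | (a.d.0 + b.0\{a,c,d}) has moves -a-> s5, -b-> s9, -d-> s10
  s5 = d.b.0 | d.0 has moves -d-> s11, -d-> s12
  s6 = d.d.b.0 | 0 has moves -d-> s12
  s7 = 0 has moves deadlocked
  s8 = 0 | 0\{c} has moves deadlocked
  s9 = d.b.0 | 0\{a,c,d} has moves -d-> s13
  s10 = b.0 | (a.d.0 + b.0\{a,c,d}) has moves -a-> s11, -b-> s13, -b-> s14
  s11 = b.0 | d.0 has moves -b-> s15, -d-> s16
  s12 = d.b.0 | 0 has moves -d-> s16
  s13 = b.0 | 0\{a,c,d} has moves -b-> s17
  s14 = 0 | (a.d.0 + b.0\{a,c,d}) has moves -a-> s15, -b-> s17
  s15 = 0 | d.0 has moves -d-> s18
  s16 = b.0 | 0 has moves -b-> s18
  s17 = 0 | 0\{a,c,d} has moves deadlocked
  s18 = 0 | 0 has moves deadlocked
LTS(Q): 19 reachable states
  t0 = b.(c.0 | 0\{c} + (c.0 + c.0)) + d.d.b.0 | (b.0\{a,c,d} + a.d.0) has moves -a-> t1, -b-> t2, -b-> t3, -d-> t4
  t1 = d.d.b.0 | d.0 has moves -d-> t5, -d-> t6
  t2 = c.0 | 0\{c} + (c.0 + c.0) has moves -c-> t7, -c-> t8
  t3 = d.d.b.0 | 0\{a,c,d} has moves -d-> t9
  t4 = d.b.0 | (b.0\{a,c,d} + a.d.0) has moves -a-> t5, -b-> t9, -d-> t10
  t5 = d.b.0 | d.0 has moves -d-> t11, -d-> t12
  t6 = d.d.b.0 | 0 has moves -d-> t12
  t7 = 0 has moves deadlocked
  t8 = 0 | 0\{c} has moves deadlocked
  t9 = d.b.0 | 0\{a,c,d} has moves -d-> t13
  t10 = b.0 | (b.0\{a,c,d} + a.d.0) has moves -a-> t11, -b-> t13, -b-> t14
  t11 = b.0 | d.0 has moves -b-> t15, -d-> t16
  t12 = d.b.0 | 0 has moves -d-> t16
  t13 = b.0 | 0\{a,c,d} has moves -b-> t17
  t14 = 0 | (b.0\{a,c,d} + a.d.0) has moves -a-> t15, -b-> t17
  t15 = 0 | d.0 has moves -d-> t18
  t16 = b.0 | 0 has moves -b-> t18
  t17 = 0 | 0\{a,c,d} has moves deadlocked
  t18 = 0 | 0 has moves deadlocked
Coarsest stable partition (strong bisimilarity classes):
  B0 = {s0, t0}
  B1 = {s1, t1}
  B2 = {s3, s6, t3, t6}
  B3 = {s12, s9, t12, t9}
  B4 = {s13, s16, t13, t16}
  B5 = {s17, s18, s7, s8, t17, t18, t7, t8}
  B6 = {s5, t5}
  B7 = {s11, t11}
  B8 = {s15, t15}
  B9 = {s2, t2}
  B10 = {s4, t4}
  B11 = {s10, t10}
  B12 = {s14, t14}
s0 ∈ B0, t0 ∈ B0 → same block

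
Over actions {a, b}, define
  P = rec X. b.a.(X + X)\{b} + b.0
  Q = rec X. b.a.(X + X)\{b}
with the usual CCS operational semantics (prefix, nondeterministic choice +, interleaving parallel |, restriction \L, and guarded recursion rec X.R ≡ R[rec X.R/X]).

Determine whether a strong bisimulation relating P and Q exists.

LTS(P): 4 reachable states
  s0 = rec X. b.a.(X + X)\{b} + b.0 → -b-> s1, -b-> s2
  s1 = 0 → deadlocked
  s2 = a.((rec X. b.a.(X + X)\{b} + b.0) + (rec X. b.a.(X + X)\{b} + b.0))\{b} → -a-> s3
  s3 = ((rec X. b.a.(X + X)\{b} + b.0) + (rec X. b.a.(X + X)\{b} + b.0))\{b} → deadlocked
LTS(Q): 3 reachable states
  t0 = rec X. b.a.(X + X)\{b} → -b-> t1
  t1 = a.((rec X. b.a.(X + X)\{b}) + (rec X. b.a.(X + X)\{b}))\{b} → -a-> t2
  t2 = ((rec X. b.a.(X + X)\{b}) + (rec X. b.a.(X + X)\{b}))\{b} → deadlocked
Partition-refinement fixed point:
  B0 = {s0}
  B1 = {s2, t1}
  B2 = {s1, s3, t2}
  B3 = {t0}
s0 ∈ B0, t0 ∈ B3 → different blocks

P ≁ Q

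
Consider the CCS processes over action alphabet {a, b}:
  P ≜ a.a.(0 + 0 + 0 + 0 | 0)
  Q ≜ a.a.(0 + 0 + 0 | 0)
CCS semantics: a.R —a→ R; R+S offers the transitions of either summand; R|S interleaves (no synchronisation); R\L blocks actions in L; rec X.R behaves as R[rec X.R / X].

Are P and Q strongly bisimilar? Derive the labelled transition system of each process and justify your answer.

P's transition system — 3 states:
  u0 = a.a.(0 + 0 + 0 + 0 | 0) has moves —a→ u1
  u1 = a.(0 + 0 + 0 + 0 | 0) has moves —a→ u2
  u2 = 0 + 0 + 0 + 0 | 0 has moves ·
Q's transition system — 3 states:
  v0 = a.a.(0 + 0 + 0 | 0) has moves —a→ v1
  v1 = a.(0 + 0 + 0 | 0) has moves —a→ v2
  v2 = 0 + 0 + 0 | 0 has moves ·
Bisimilarity quotient blocks:
  B0 = {u0, v0}
  B1 = {u1, v1}
  B2 = {u2, v2}
u0 ∈ B0, v0 ∈ B0 → same block

P ~ Q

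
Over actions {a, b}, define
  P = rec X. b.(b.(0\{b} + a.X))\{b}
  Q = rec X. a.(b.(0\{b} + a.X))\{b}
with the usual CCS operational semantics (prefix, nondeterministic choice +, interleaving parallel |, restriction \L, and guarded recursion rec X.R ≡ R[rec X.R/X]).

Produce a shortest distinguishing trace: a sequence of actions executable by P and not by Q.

b

Reachable graph of P (2 states):
  u0 = rec X. b.(b.(0\{b} + a.X))\{b} :: —b→ u1
  u1 = (b.(0\{b} + a.(rec X. b.(b.(0\{b} + a.X))\{b})))\{b} :: stopped
Reachable graph of Q (2 states):
  v0 = rec X. a.(b.(0\{b} + a.X))\{b} :: —a→ v1
  v1 = (b.(0\{b} + a.(rec X. a.(b.(0\{b} + a.X))\{b})))\{b} :: stopped
Executing b from P (initial set {u0}):
  after b @ step 1: {u1}
  P completes σ.
Executing b from Q (initial set {v0}):
  after b @ step 1: no successor for Q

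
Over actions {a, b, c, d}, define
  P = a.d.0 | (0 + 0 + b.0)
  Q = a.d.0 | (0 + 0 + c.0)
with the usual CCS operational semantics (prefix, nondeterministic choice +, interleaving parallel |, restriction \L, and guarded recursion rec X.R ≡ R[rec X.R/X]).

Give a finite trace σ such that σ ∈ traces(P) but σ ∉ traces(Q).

P's transition system — 6 states:
  p0 = a.d.0 | (0 + 0 + b.0) → ··a··> p1, ··b··> p2
  p1 = d.0 | (0 + 0 + b.0) → ··b··> p3, ··d··> p4
  p2 = a.d.0 | 0 → ··a··> p3
  p3 = d.0 | 0 → ··d··> p5
  p4 = 0 | (0 + 0 + b.0) → ··b··> p5
  p5 = 0 | 0 → deadlocked
Q's transition system — 6 states:
  q0 = a.d.0 | (0 + 0 + c.0) → ··a··> q1, ··c··> q2
  q1 = d.0 | (0 + 0 + c.0) → ··c··> q3, ··d··> q4
  q2 = a.d.0 | 0 → ··a··> q3
  q3 = d.0 | 0 → ··d··> q5
  q4 = 0 | (0 + 0 + c.0) → ··c··> q5
  q5 = 0 | 0 → deadlocked
Run σ = ⟨b⟩ on P: start {p0}
  after b @ step 1: {p2}
  — P admits the full trace.
Run σ = ⟨b⟩ on Q: start {q0}
  after b @ step 1: no successor for Q

b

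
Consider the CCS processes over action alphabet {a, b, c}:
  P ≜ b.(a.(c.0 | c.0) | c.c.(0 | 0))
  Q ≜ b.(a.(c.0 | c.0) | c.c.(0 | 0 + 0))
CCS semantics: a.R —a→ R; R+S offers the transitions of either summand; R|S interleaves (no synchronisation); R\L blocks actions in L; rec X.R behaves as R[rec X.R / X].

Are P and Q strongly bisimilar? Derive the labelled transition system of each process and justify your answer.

P's transition system — 16 states:
  p0 = b.(a.(c.0 | c.0) | c.c.(0 | 0)) has moves --b--▸ p1
  p1 = a.(c.0 | c.0) | c.c.(0 | 0) has moves --a--▸ p2, --c--▸ p3
  p2 = c.0 | c.0 | c.c.(0 | 0) has moves --c--▸ p4, --c--▸ p5, --c--▸ p6
  p3 = a.(c.0 | c.0) | c.(0 | 0) has moves --a--▸ p6, --c--▸ p7
  p4 = 0 | c.0 | c.c.(0 | 0) has moves --c--▸ p8, --c--▸ p9
  p5 = c.0 | 0 | c.c.(0 | 0) has moves --c--▸ p10, --c--▸ p8
  p6 = c.0 | c.0 | c.(0 | 0) has moves --c--▸ p10, --c--▸ p11, --c--▸ p9
  p7 = a.(c.0 | c.0) | (0 | 0) has moves --a--▸ p11
  p8 = 0 | 0 | c.c.(0 | 0) has moves --c--▸ p12
  p9 = 0 | c.0 | c.(0 | 0) has moves --c--▸ p12, --c--▸ p13
  p10 = c.0 | 0 | c.(0 | 0) has moves --c--▸ p12, --c--▸ p14
  p11 = c.0 | c.0 | (0 | 0) has moves --c--▸ p13, --c--▸ p14
  p12 = 0 | 0 | c.(0 | 0) has moves --c--▸ p15
  p13 = 0 | c.0 | (0 | 0) has moves --c--▸ p15
  p14 = c.0 | 0 | (0 | 0) has moves --c--▸ p15
  p15 = 0 | 0 | (0 | 0) has moves stopped
Q's transition system — 16 states:
  q0 = b.(a.(c.0 | c.0) | c.c.(0 | 0 + 0)) has moves --b--▸ q1
  q1 = a.(c.0 | c.0) | c.c.(0 | 0 + 0) has moves --a--▸ q2, --c--▸ q3
  q2 = c.0 | c.0 | c.c.(0 | 0 + 0) has moves --c--▸ q4, --c--▸ q5, --c--▸ q6
  q3 = a.(c.0 | c.0) | c.(0 | 0 + 0) has moves --a--▸ q6, --c--▸ q7
  q4 = 0 | c.0 | c.c.(0 | 0 + 0) has moves --c--▸ q8, --c--▸ q9
  q5 = c.0 | 0 | c.c.(0 | 0 + 0) has moves --c--▸ q10, --c--▸ q8
  q6 = c.0 | c.0 | c.(0 | 0 + 0) has moves --c--▸ q10, --c--▸ q11, --c--▸ q9
  q7 = a.(c.0 | c.0) | (0 | 0 + 0) has moves --a--▸ q11
  q8 = 0 | 0 | c.c.(0 | 0 + 0) has moves --c--▸ q12
  q9 = 0 | c.0 | c.(0 | 0 + 0) has moves --c--▸ q12, --c--▸ q13
  q10 = c.0 | 0 | c.(0 | 0 + 0) has moves --c--▸ q12, --c--▸ q14
  q11 = c.0 | c.0 | (0 | 0 + 0) has moves --c--▸ q13, --c--▸ q14
  q12 = 0 | 0 | c.(0 | 0 + 0) has moves --c--▸ q15
  q13 = 0 | c.0 | (0 | 0 + 0) has moves --c--▸ q15
  q14 = c.0 | 0 | (0 | 0 + 0) has moves --c--▸ q15
  q15 = 0 | 0 | (0 | 0 + 0) has moves stopped
Bisimilarity quotient blocks:
  B0 = {p0, q0}
  B1 = {p1, q1}
  B2 = {p3, q3}
  B3 = {p7, q7}
  B4 = {p10, p11, p8, p9, q10, q11, q8, q9}
  B5 = {p12, p13, p14, q12, q13, q14}
  B6 = {p15, q15}
  B7 = {p4, p5, p6, q4, q5, q6}
  B8 = {p2, q2}
p0 ∈ B0, q0 ∈ B0 → same block

bisimilar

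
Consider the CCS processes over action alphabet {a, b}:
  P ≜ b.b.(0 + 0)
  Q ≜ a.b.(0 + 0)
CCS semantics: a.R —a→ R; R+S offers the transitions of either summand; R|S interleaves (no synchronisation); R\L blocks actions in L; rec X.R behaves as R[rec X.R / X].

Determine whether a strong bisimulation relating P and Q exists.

LTS(P): 3 reachable states
  p0 = b.b.(0 + 0) → =b=> p1
  p1 = b.(0 + 0) → =b=> p2
  p2 = 0 + 0 → stopped
LTS(Q): 3 reachable states
  q0 = a.b.(0 + 0) → =a=> q1
  q1 = b.(0 + 0) → =b=> q2
  q2 = 0 + 0 → stopped
Bisimilarity quotient blocks:
  B0 = {p0}
  B1 = {p1, q1}
  B2 = {p2, q2}
  B3 = {q0}
p0 ∈ B0, q0 ∈ B3 → different blocks

P ≁ Q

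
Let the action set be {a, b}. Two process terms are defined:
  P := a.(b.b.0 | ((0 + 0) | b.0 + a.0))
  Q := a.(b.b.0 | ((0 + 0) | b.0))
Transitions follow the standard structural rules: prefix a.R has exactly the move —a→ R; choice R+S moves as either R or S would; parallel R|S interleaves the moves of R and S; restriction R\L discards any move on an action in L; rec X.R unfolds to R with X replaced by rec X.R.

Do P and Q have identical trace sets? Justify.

traces(P) ≠ traces(Q) — witness ⟨aa⟩

P's transition system — 10 states:
  s0 = a.(b.b.0 | ((0 + 0) | b.0 + a.0)) | --a--▸ s1
  s1 = b.b.0 | ((0 + 0) | b.0 + a.0) | --a--▸ s2, --b--▸ s3, --b--▸ s4
  s2 = b.b.0 | 0 | --b--▸ s5
  s3 = b.0 | ((0 + 0) | b.0 + a.0) | --a--▸ s5, --b--▸ s6, --b--▸ s7
  s4 = b.b.0 | ((0 + 0) | 0) | --b--▸ s7
  s5 = b.0 | 0 | --b--▸ s8
  s6 = 0 | ((0 + 0) | b.0 + a.0) | --a--▸ s8, --b--▸ s9
  s7 = b.0 | ((0 + 0) | 0) | --b--▸ s9
  s8 = 0 | 0 | ·
  s9 = 0 | ((0 + 0) | 0) | ·
Q's transition system — 7 states:
  t0 = a.(b.b.0 | ((0 + 0) | b.0)) | --a--▸ t1
  t1 = b.b.0 | ((0 + 0) | b.0) | --b--▸ t2, --b--▸ t3
  t2 = b.0 | ((0 + 0) | b.0) | --b--▸ t4, --b--▸ t5
  t3 = b.b.0 | ((0 + 0) | 0) | --b--▸ t5
  t4 = 0 | ((0 + 0) | b.0) | --b--▸ t6
  t5 = b.0 | ((0 + 0) | 0) | --b--▸ t6
  t6 = 0 | ((0 + 0) | 0) | ·
Executing aa from P (initial set {s0}):
  [1] a ⇒ {s1}
  [2] a ⇒ {s2}
  — P admits the full trace.
Executing aa from Q (initial set {t0}):
  [1] a ⇒ {t1}
  [2] a ⇒ no successor for Q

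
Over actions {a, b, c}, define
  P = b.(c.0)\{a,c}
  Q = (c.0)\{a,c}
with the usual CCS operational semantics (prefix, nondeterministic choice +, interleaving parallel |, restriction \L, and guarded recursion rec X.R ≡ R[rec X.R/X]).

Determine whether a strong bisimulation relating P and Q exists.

Reachable graph of P (2 states):
  s0 = b.(c.0)\{a,c} → --b--▸ s1
  s1 = (c.0)\{a,c} → deadlocked
Reachable graph of Q (1 states):
  t0 = (c.0)\{a,c} → deadlocked
Partition-refinement fixed point:
  B0 = {s0}
  B1 = {s1, t0}
s0 ∈ B0, t0 ∈ B1 → different blocks

P ≁ Q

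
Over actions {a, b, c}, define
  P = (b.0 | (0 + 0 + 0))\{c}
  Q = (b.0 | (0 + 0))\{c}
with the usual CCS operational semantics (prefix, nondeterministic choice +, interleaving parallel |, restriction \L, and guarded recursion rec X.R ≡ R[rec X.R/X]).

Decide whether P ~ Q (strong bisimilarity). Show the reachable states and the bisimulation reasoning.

P's transition system — 2 states:
  m0 = (b.0 | (0 + 0 + 0))\{c} ⊢ --b--▸ m1
  m1 = (0 | (0 + 0 + 0))\{c} ⊢ (no moves)
Q's transition system — 2 states:
  n0 = (b.0 | (0 + 0))\{c} ⊢ --b--▸ n1
  n1 = (0 | (0 + 0))\{c} ⊢ (no moves)
Coarsest stable partition (strong bisimilarity classes):
  B0 = {m0, n0}
  B1 = {m1, n1}
m0 ∈ B0, n0 ∈ B0 → same block

bisimilar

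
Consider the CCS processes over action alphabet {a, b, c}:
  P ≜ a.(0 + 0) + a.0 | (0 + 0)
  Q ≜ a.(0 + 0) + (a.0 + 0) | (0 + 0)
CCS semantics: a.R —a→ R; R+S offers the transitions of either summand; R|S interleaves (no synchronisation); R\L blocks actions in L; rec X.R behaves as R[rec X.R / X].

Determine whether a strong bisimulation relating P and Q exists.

P ~ Q

LTS(P): 3 reachable states
  s0 = a.(0 + 0) + a.0 | (0 + 0) :: --a--▸ s1, --a--▸ s2
  s1 = 0 + 0 :: ∅
  s2 = 0 | (0 + 0) :: ∅
LTS(Q): 3 reachable states
  t0 = a.(0 + 0) + (a.0 + 0) | (0 + 0) :: --a--▸ t1, --a--▸ t2
  t1 = 0 + 0 :: ∅
  t2 = 0 | (0 + 0) :: ∅
Coarsest stable partition (strong bisimilarity classes):
  B0 = {s0, t0}
  B1 = {s1, s2, t1, t2}
s0 ∈ B0, t0 ∈ B0 → same block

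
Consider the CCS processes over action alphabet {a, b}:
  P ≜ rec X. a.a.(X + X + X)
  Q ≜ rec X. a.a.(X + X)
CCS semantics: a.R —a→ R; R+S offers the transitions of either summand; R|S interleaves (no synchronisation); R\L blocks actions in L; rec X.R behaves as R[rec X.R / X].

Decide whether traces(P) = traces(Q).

trace-equivalent

Reachable graph of P (3 states):
  u0 = rec X. a.a.(X + X + X) → =a=> u1
  u1 = a.((rec X. a.a.(X + X + X)) + (rec X. a.a.(X + X + X)) + (rec X. a.a.(X + X + X))) → =a=> u2
  u2 = (rec X. a.a.(X + X + X)) + (rec X. a.a.(X + X + X)) + (rec X. a.a.(X + X + X)) → =a=> u1
Reachable graph of Q (3 states):
  v0 = rec X. a.a.(X + X) → =a=> v1
  v1 = a.((rec X. a.a.(X + X)) + (rec X. a.a.(X + X))) → =a=> v2
  v2 = (rec X. a.a.(X + X)) + (rec X. a.a.(X + X)) → =a=> v1
Bisimilarity quotient blocks:
  B0 = {u0, u1, u2, v0, v1, v2}
u0 ∈ B0, v0 ∈ B0 → same block
Bisimilar ⇒ trace-equivalent.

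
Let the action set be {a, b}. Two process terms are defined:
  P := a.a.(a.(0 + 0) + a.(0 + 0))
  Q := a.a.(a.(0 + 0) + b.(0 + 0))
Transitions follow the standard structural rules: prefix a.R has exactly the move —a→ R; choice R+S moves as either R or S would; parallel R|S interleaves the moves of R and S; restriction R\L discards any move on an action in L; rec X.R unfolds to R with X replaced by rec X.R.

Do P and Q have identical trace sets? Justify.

traces(P) ≠ traces(Q) — witness ⟨aab⟩

Reachable graph of P (4 states):
  u0 = a.a.(a.(0 + 0) + a.(0 + 0)) | =a=> u1
  u1 = a.(a.(0 + 0) + a.(0 + 0)) | =a=> u2
  u2 = a.(0 + 0) + a.(0 + 0) | =a=> u3
  u3 = 0 + 0 | (no moves)
Reachable graph of Q (4 states):
  v0 = a.a.(a.(0 + 0) + b.(0 + 0)) | =a=> v1
  v1 = a.(a.(0 + 0) + b.(0 + 0)) | =a=> v2
  v2 = a.(0 + 0) + b.(0 + 0) | =a=> v3, =b=> v3
  v3 = 0 + 0 | (no moves)
Run σ = ⟨aab⟩ on Q: start {v0}
  [1] a ⇒ {v1}
  [2] a ⇒ {v2}
  [3] b ⇒ {v3}
  — Q admits the full trace.
Run σ = ⟨aab⟩ on P: start {u0}
  [1] a ⇒ {u1}
  [2] a ⇒ {u2}
  [3] b ⇒ ∅ (P stuck)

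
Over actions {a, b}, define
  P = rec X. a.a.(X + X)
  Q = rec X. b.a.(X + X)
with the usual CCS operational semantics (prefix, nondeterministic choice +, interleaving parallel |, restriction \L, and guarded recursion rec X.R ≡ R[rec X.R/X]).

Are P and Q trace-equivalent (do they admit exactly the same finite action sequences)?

LTS(P): 3 reachable states
  s0 = rec X. a.a.(X + X) | --a--▸ s1
  s1 = a.((rec X. a.a.(X + X)) + (rec X. a.a.(X + X))) | --a--▸ s2
  s2 = (rec X. a.a.(X + X)) + (rec X. a.a.(X + X)) | --a--▸ s1
LTS(Q): 3 reachable states
  t0 = rec X. b.a.(X + X) | --b--▸ t1
  t1 = a.((rec X. b.a.(X + X)) + (rec X. b.a.(X + X))) | --a--▸ t2
  t2 = (rec X. b.a.(X + X)) + (rec X. b.a.(X + X)) | --b--▸ t1
Trace ⟨a⟩ through P, begin at {s0}:
  after a @ step 1: {s1}
  P completes σ.
Trace ⟨a⟩ through Q, begin at {t0}:
  after a @ step 1: ∅ (Q stuck)

trace-distinct — witness ⟨a⟩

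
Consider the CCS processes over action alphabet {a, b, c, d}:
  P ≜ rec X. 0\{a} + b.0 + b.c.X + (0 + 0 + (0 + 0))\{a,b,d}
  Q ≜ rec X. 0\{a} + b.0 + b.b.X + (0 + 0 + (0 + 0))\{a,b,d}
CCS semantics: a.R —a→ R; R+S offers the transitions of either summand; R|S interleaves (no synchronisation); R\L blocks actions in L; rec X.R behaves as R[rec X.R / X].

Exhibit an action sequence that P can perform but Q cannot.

LTS(P): 3 reachable states
  p0 = rec X. 0\{a} + b.0 + b.c.X + (0 + 0 + (0 + 0))\{a,b,d} | —b→ p1, —b→ p2
  p1 = 0 | stopped
  p2 = c.(rec X. 0\{a} + b.0 + b.c.X + (0 + 0 + (0 + 0))\{a,b,d}) | —c→ p0
LTS(Q): 3 reachable states
  q0 = rec X. 0\{a} + b.0 + b.b.X + (0 + 0 + (0 + 0))\{a,b,d} | —b→ q1, —b→ q2
  q1 = 0 | stopped
  q2 = b.(rec X. 0\{a} + b.0 + b.b.X + (0 + 0 + (0 + 0))\{a,b,d}) | —b→ q0
Trace ⟨bc⟩ through P, begin at {p0}:
  [1] b ⇒ {p1, p2}
  [2] c ⇒ {p0}
  — P admits the full trace.
Trace ⟨bc⟩ through Q, begin at {q0}:
  [1] b ⇒ {q1, q2}
  [2] c ⇒ no successor for Q

bc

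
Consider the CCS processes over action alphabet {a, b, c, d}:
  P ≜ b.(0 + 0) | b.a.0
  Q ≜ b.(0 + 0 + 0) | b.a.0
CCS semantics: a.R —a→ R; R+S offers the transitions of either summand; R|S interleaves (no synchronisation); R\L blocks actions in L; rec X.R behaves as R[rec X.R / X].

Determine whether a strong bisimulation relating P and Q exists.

YES

P's transition system — 6 states:
  m0 = b.(0 + 0) | b.a.0 → =b=> m1, =b=> m2
  m1 = (0 + 0) | b.a.0 → =b=> m3
  m2 = b.(0 + 0) | a.0 → =a=> m4, =b=> m3
  m3 = (0 + 0) | a.0 → =a=> m5
  m4 = b.(0 + 0) | 0 → =b=> m5
  m5 = (0 + 0) | 0 → deadlocked
Q's transition system — 6 states:
  n0 = b.(0 + 0 + 0) | b.a.0 → =b=> n1, =b=> n2
  n1 = (0 + 0 + 0) | b.a.0 → =b=> n3
  n2 = b.(0 + 0 + 0) | a.0 → =a=> n4, =b=> n3
  n3 = (0 + 0 + 0) | a.0 → =a=> n5
  n4 = b.(0 + 0 + 0) | 0 → =b=> n5
  n5 = (0 + 0 + 0) | 0 → deadlocked
Bisimilarity quotient blocks:
  B0 = {m0, n0}
  B1 = {m1, n1}
  B2 = {m3, n3}
  B3 = {m5, n5}
  B4 = {m2, n2}
  B5 = {m4, n4}
m0 ∈ B0, n0 ∈ B0 → same block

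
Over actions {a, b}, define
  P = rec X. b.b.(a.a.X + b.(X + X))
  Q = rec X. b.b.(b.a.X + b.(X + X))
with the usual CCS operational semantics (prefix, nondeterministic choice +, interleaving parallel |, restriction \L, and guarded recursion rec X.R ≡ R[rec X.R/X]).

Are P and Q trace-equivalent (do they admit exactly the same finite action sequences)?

NO — witness ⟨bba⟩

P's transition system — 5 states:
  s0 = rec X. b.b.(a.a.X + b.(X + X)) :: -b-> s1
  s1 = b.(a.a.(rec X. b.b.(a.a.X + b.(X + X))) + b.((rec X. b.b.(a.a.X + b.(X + X))) + (rec X. b.b.(a.a.X + b.(X + X))))) :: -b-> s2
  s2 = a.a.(rec X. b.b.(a.a.X + b.(X + X))) + b.((rec X. b.b.(a.a.X + b.(X + X))) + (rec X. b.b.(a.a.X + b.(X + X)))) :: -a-> s3, -b-> s4
  s3 = a.(rec X. b.b.(a.a.X + b.(X + X))) :: -a-> s0
  s4 = (rec X. b.b.(a.a.X + b.(X + X))) + (rec X. b.b.(a.a.X + b.(X + X))) :: -b-> s1
Q's transition system — 5 states:
  t0 = rec X. b.b.(b.a.X + b.(X + X)) :: -b-> t1
  t1 = b.(b.a.(rec X. b.b.(b.a.X + b.(X + X))) + b.((rec X. b.b.(b.a.X + b.(X + X))) + (rec X. b.b.(b.a.X + b.(X + X))))) :: -b-> t2
  t2 = b.a.(rec X. b.b.(b.a.X + b.(X + X))) + b.((rec X. b.b.(b.a.X + b.(X + X))) + (rec X. b.b.(b.a.X + b.(X + X)))) :: -b-> t3, -b-> t4
  t3 = (rec X. b.b.(b.a.X + b.(X + X))) + (rec X. b.b.(b.a.X + b.(X + X))) :: -b-> t1
  t4 = a.(rec X. b.b.(b.a.X + b.(X + X))) :: -a-> t0
Run σ = ⟨bba⟩ on P: start {s0}
  step 1 (b): {s1}
  step 2 (b): {s2}
  step 3 (a): {s3}
  P completes σ.
Run σ = ⟨bba⟩ on Q: start {t0}
  step 1 (b): {t1}
  step 2 (b): {t2}
  step 3 (a): ∅  — Q cannot continue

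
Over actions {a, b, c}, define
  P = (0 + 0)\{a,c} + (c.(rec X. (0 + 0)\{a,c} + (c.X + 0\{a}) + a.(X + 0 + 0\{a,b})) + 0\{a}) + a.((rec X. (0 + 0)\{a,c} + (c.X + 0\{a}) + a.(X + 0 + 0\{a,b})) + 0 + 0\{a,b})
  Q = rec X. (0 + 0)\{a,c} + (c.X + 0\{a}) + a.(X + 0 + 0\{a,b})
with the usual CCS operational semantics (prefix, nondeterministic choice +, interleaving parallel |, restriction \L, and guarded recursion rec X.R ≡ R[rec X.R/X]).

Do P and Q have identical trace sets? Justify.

LTS(P): 3 reachable states
  u0 = (0 + 0)\{a,c} + (c.(rec X. (0 + 0)\{a,c} + (c.X + 0\{a}) + a.(X + 0 + 0\{a,b})) + 0\{a}) + a.((rec X. (0 + 0)\{a,c} + (c.X + 0\{a}) + a.(X + 0 + 0\{a,b})) + 0 + 0\{a,b}) has moves ··a··> u1, ··c··> u2
  u1 = (rec X. (0 + 0)\{a,c} + (c.X + 0\{a}) + a.(X + 0 + 0\{a,b})) + 0 + 0\{a,b} has moves ··a··> u1, ··c··> u2
  u2 = rec X. (0 + 0)\{a,c} + (c.X + 0\{a}) + a.(X + 0 + 0\{a,b}) has moves ··a··> u1, ··c··> u2
LTS(Q): 2 reachable states
  v0 = rec X. (0 + 0)\{a,c} + (c.X + 0\{a}) + a.(X + 0 + 0\{a,b}) has moves ··a··> v1, ··c··> v0
  v1 = (rec X. (0 + 0)\{a,c} + (c.X + 0\{a}) + a.(X + 0 + 0\{a,b})) + 0 + 0\{a,b} has moves ··a··> v1, ··c··> v0
Coarsest stable partition (strong bisimilarity classes):
  B0 = {u0, u1, u2, v0, v1}
u0 ∈ B0, v0 ∈ B0 → same block
Bisimilar ⇒ trace-equivalent.

YES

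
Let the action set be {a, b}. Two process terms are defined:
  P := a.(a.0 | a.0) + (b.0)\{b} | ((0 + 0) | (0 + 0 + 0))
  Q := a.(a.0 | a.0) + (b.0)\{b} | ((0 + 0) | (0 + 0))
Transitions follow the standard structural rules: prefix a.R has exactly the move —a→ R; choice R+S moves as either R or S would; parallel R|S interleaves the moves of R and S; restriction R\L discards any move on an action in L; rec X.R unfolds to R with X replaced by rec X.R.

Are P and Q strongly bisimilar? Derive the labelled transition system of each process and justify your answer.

LTS(P): 5 reachable states
  s0 = a.(a.0 | a.0) + (b.0)\{b} | ((0 + 0) | (0 + 0 + 0)) → =a=> s1
  s1 = a.0 | a.0 → =a=> s2, =a=> s3
  s2 = 0 | a.0 → =a=> s4
  s3 = a.0 | 0 → =a=> s4
  s4 = 0 | 0 → ·
LTS(Q): 5 reachable states
  t0 = a.(a.0 | a.0) + (b.0)\{b} | ((0 + 0) | (0 + 0)) → =a=> t1
  t1 = a.0 | a.0 → =a=> t2, =a=> t3
  t2 = 0 | a.0 → =a=> t4
  t3 = a.0 | 0 → =a=> t4
  t4 = 0 | 0 → ·
Coarsest stable partition (strong bisimilarity classes):
  B0 = {s0, t0}
  B1 = {s1, t1}
  B2 = {s2, s3, t2, t3}
  B3 = {s4, t4}
s0 ∈ B0, t0 ∈ B0 → same block

YES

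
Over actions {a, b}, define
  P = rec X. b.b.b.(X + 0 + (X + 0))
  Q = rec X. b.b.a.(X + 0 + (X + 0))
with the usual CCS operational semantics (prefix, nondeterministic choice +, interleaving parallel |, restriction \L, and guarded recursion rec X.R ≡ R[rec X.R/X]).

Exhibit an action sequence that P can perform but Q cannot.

bbb

P's transition system — 4 states:
  p0 = rec X. b.b.b.(X + 0 + (X + 0)) ⊢ =b=> p1
  p1 = b.b.((rec X. b.b.b.(X + 0 + (X + 0))) + 0 + ((rec X. b.b.b.(X + 0 + (X + 0))) + 0)) ⊢ =b=> p2
  p2 = b.((rec X. b.b.b.(X + 0 + (X + 0))) + 0 + ((rec X. b.b.b.(X + 0 + (X + 0))) + 0)) ⊢ =b=> p3
  p3 = (rec X. b.b.b.(X + 0 + (X + 0))) + 0 + ((rec X. b.b.b.(X + 0 + (X + 0))) + 0) ⊢ =b=> p1
Q's transition system — 4 states:
  q0 = rec X. b.b.a.(X + 0 + (X + 0)) ⊢ =b=> q1
  q1 = b.a.((rec X. b.b.a.(X + 0 + (X + 0))) + 0 + ((rec X. b.b.a.(X + 0 + (X + 0))) + 0)) ⊢ =b=> q2
  q2 = a.((rec X. b.b.a.(X + 0 + (X + 0))) + 0 + ((rec X. b.b.a.(X + 0 + (X + 0))) + 0)) ⊢ =a=> q3
  q3 = (rec X. b.b.a.(X + 0 + (X + 0))) + 0 + ((rec X. b.b.a.(X + 0 + (X + 0))) + 0) ⊢ =b=> q1
Run σ = ⟨bbb⟩ on P: start {p0}
  after b @ step 1: {p1}
  after b @ step 2: {p2}
  after b @ step 3: {p3}
  ✓ P
Run σ = ⟨bbb⟩ on Q: start {q0}
  after b @ step 1: {q1}
  after b @ step 2: {q2}
  after b @ step 3: ∅  — Q cannot continue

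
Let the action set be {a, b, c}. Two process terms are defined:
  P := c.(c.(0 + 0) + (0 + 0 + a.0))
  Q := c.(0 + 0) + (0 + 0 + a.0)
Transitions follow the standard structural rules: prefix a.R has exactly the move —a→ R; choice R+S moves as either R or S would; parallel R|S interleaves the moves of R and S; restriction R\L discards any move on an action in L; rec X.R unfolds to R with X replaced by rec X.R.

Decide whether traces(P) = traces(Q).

P's transition system — 4 states:
  u0 = c.(c.(0 + 0) + (0 + 0 + a.0)) ⊢ -c-> u1
  u1 = c.(0 + 0) + (0 + 0 + a.0) ⊢ -a-> u2, -c-> u3
  u2 = 0 ⊢ ∅
  u3 = 0 + 0 ⊢ ∅
Q's transition system — 3 states:
  v0 = c.(0 + 0) + (0 + 0 + a.0) ⊢ -a-> v1, -c-> v2
  v1 = 0 ⊢ ∅
  v2 = 0 + 0 ⊢ ∅
Run σ = ⟨ca⟩ on P: start {u0}
  after c @ step 1: {u1}
  after a @ step 2: {u2}
  — P admits the full trace.
Run σ = ⟨ca⟩ on Q: start {v0}
  after c @ step 1: {v2}
  after a @ step 2: no successor for Q

NO — witness ⟨ca⟩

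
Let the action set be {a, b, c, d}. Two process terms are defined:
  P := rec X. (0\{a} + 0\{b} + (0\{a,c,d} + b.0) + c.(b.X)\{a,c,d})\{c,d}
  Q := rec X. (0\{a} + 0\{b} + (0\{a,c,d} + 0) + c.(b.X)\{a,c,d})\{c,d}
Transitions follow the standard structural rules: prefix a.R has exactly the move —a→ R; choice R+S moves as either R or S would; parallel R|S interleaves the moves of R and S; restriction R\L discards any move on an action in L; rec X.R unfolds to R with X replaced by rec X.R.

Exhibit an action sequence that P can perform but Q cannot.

Reachable graph of P (2 states):
  m0 = rec X. (0\{a} + 0\{b} + (0\{a,c,d} + b.0) + c.(b.X)\{a,c,d})\{c,d} → —b→ m1
  m1 = 0\{c,d} → (no moves)
Reachable graph of Q (1 states):
  n0 = rec X. (0\{a} + 0\{b} + (0\{a,c,d} + 0) + c.(b.X)\{a,c,d})\{c,d} → (no moves)
Executing b from P (initial set {m0}):
  after b @ step 1: {m1}
  P completes σ.
Executing b from Q (initial set {n0}):
  after b @ step 1: ∅  — Q cannot continue

b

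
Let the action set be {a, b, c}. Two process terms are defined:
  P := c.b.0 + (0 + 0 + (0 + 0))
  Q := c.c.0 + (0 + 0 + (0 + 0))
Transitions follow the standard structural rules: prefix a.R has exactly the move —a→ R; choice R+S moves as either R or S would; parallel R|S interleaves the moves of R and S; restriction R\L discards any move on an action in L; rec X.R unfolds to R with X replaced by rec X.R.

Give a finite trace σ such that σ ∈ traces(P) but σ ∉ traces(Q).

P's transition system — 3 states:
  u0 = c.b.0 + (0 + 0 + (0 + 0)) ⊢ -c-> u1
  u1 = b.0 ⊢ -b-> u2
  u2 = 0 ⊢ ∅
Q's transition system — 3 states:
  v0 = c.c.0 + (0 + 0 + (0 + 0)) ⊢ -c-> v1
  v1 = c.0 ⊢ -c-> v2
  v2 = 0 ⊢ ∅
Executing cb from P (initial set {u0}):
  after c @ step 1: {u1}
  after b @ step 2: {u2}
  ✓ P
Executing cb from Q (initial set {v0}):
  after c @ step 1: {v1}
  after b @ step 2: ∅ (Q stuck)

cb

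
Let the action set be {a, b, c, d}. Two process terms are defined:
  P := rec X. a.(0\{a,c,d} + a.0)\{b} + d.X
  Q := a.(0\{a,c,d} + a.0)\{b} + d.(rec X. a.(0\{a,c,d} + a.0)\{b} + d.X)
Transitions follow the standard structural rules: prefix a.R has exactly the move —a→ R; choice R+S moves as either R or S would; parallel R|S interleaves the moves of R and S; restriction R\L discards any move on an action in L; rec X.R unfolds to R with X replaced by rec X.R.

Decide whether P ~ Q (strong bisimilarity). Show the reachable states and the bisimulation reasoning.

LTS(P): 3 reachable states
  m0 = rec X. a.(0\{a,c,d} + a.0)\{b} + d.X has moves ··a··> m1, ··d··> m0
  m1 = (0\{a,c,d} + a.0)\{b} has moves ··a··> m2
  m2 = 0\{b} has moves stopped
LTS(Q): 4 reachable states
  n0 = a.(0\{a,c,d} + a.0)\{b} + d.(rec X. a.(0\{a,c,d} + a.0)\{b} + d.X) has moves ··a··> n1, ··d··> n2
  n1 = (0\{a,c,d} + a.0)\{b} has moves ··a··> n3
  n2 = rec X. a.(0\{a,c,d} + a.0)\{b} + d.X has moves ··a··> n1, ··d··> n2
  n3 = 0\{b} has moves stopped
Partition-refinement fixed point:
  B0 = {m0, n0, n2}
  B1 = {m1, n1}
  B2 = {m2, n3}
m0 ∈ B0, n0 ∈ B0 → same block

YES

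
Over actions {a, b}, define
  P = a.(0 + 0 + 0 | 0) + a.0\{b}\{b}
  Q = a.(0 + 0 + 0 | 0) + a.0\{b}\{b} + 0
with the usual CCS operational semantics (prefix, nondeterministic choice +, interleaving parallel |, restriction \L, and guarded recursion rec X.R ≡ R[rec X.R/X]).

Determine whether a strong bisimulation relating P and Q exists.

Reachable graph of P (3 states):
  s0 = a.(0 + 0 + 0 | 0) + a.0\{b}\{b} :: -a-> s1, -a-> s2
  s1 = 0 + 0 + 0 | 0 :: ∅
  s2 = 0\{b}\{b} :: ∅
Reachable graph of Q (3 states):
  t0 = a.(0 + 0 + 0 | 0) + a.0\{b}\{b} + 0 :: -a-> t1, -a-> t2
  t1 = 0 + 0 + 0 | 0 :: ∅
  t2 = 0\{b}\{b} :: ∅
Bisimilarity quotient blocks:
  B0 = {s0, t0}
  B1 = {s1, s2, t1, t2}
s0 ∈ B0, t0 ∈ B0 → same block

YES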